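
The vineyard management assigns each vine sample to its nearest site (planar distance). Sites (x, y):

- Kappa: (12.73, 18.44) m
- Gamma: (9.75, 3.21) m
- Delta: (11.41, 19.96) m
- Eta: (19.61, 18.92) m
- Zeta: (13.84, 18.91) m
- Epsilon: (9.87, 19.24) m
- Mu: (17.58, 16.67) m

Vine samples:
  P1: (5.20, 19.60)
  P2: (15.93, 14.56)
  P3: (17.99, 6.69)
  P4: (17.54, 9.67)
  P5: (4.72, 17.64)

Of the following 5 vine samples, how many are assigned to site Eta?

0

P1 → Epsilon
P2 → Mu
P3 → Gamma
P4 → Mu
P5 → Epsilon
0 of the 5 go to Eta.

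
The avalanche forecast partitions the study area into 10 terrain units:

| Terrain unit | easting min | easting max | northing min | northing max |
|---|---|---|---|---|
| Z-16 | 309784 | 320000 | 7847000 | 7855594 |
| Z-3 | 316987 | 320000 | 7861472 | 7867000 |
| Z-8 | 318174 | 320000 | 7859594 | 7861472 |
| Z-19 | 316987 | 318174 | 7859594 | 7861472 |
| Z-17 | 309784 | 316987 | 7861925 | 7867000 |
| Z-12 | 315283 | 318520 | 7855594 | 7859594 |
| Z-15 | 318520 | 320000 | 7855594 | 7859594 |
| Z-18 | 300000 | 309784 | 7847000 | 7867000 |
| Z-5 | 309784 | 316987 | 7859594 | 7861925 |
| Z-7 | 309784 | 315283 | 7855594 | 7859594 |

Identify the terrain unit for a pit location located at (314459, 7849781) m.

Z-16

The point has easting = 314459 and northing = 7849781.
Only Z-16 satisfies 309784 ≤ easting ≤ 320000 and 7847000 ≤ northing ≤ 7855594.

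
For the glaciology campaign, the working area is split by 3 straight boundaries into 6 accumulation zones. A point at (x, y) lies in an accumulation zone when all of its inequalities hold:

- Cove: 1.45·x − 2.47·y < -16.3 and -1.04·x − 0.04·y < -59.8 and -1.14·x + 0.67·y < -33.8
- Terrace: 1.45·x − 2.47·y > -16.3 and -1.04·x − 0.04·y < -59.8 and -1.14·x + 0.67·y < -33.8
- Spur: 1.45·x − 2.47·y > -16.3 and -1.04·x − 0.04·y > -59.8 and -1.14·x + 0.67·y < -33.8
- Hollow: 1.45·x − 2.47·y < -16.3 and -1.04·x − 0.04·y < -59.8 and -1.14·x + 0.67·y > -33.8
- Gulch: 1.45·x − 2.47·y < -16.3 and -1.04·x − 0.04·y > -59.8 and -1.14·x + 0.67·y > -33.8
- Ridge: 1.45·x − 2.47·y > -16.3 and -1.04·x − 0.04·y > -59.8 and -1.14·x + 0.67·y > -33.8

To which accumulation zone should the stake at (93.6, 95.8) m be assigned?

1.45·93.6 − 2.47·95.8 = -100.906, which is < -16.3
-1.04·93.6 − 0.04·95.8 = -101.176, which is < -59.8
-1.14·93.6 + 0.67·95.8 = -42.518, which is < -33.8
This sign pattern matches Cove.

Cove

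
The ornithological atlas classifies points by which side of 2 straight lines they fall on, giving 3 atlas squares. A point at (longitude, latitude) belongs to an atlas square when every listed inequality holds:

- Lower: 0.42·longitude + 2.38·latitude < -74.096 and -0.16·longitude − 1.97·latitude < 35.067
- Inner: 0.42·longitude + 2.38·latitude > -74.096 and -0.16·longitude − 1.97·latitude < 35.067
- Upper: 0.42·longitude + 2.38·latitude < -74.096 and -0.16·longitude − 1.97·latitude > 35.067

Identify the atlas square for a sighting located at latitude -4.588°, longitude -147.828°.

0.42·-147.828 + 2.38·-4.588 = -73.007, which is > -74.096
-0.16·-147.828 − 1.97·-4.588 = 32.691, which is < 35.067
This sign pattern matches Inner.

Inner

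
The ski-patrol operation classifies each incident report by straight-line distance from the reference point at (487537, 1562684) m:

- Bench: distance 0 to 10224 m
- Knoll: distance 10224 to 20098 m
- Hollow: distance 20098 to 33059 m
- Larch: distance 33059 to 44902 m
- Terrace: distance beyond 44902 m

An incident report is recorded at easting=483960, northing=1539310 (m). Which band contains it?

Hollow

Distance = √((483960−487537)² + (1539310−1562684)²) = √(12794929.000 + 546343876.000) = 23646.116 m.
20098 ≤ 23646.116 < 33059 → Hollow.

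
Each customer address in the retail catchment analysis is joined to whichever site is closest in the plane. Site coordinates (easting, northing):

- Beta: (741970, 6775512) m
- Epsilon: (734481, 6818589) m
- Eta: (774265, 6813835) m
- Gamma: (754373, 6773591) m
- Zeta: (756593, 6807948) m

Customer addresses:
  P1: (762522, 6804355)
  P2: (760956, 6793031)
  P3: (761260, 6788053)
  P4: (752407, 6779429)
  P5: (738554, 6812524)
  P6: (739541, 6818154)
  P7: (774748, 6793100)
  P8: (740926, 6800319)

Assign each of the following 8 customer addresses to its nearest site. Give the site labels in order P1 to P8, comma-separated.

P1 → Zeta (d²=48062690.00)
P2 → Zeta (d²=241552658.00)
P3 → Gamma (d²=256580213.00)
P4 → Gamma (d²=37947400.00)
P5 → Epsilon (d²=53373554.00)
P6 → Epsilon (d²=25792825.00)
P7 → Eta (d²=430173514.00)
P8 → Zeta (d²=303656530.00)

Zeta, Zeta, Gamma, Gamma, Epsilon, Epsilon, Eta, Zeta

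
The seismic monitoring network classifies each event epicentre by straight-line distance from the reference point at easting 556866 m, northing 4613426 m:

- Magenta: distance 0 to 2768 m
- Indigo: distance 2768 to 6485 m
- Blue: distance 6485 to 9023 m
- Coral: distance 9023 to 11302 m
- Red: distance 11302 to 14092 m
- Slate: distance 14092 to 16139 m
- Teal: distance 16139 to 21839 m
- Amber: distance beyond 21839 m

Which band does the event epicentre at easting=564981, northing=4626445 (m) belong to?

Distance = √((564981−556866)² + (4626445−4613426)²) = √(65853225.000 + 169494361.000) = 15341.043 m.
14092 ≤ 15341.043 < 16139 → Slate.

Slate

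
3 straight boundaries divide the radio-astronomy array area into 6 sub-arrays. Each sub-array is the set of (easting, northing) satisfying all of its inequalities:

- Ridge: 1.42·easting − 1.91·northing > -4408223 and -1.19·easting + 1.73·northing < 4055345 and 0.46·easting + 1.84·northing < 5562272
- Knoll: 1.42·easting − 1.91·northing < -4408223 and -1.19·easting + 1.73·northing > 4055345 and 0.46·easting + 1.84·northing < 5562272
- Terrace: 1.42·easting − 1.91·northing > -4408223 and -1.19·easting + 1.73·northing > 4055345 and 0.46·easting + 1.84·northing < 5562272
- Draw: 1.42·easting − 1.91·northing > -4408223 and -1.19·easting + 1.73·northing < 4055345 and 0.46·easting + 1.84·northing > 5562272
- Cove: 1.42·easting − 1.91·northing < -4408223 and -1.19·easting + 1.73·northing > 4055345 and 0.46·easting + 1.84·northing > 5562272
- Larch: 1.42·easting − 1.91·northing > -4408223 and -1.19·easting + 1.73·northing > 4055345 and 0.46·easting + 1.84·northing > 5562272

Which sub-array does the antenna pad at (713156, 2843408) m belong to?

1.42·713156 − 1.91·2843408 = -4418227.760, which is < -4408223
-1.19·713156 + 1.73·2843408 = 4070440.200, which is > 4055345
0.46·713156 + 1.84·2843408 = 5559922.480, which is < 5562272
This sign pattern matches Knoll.

Knoll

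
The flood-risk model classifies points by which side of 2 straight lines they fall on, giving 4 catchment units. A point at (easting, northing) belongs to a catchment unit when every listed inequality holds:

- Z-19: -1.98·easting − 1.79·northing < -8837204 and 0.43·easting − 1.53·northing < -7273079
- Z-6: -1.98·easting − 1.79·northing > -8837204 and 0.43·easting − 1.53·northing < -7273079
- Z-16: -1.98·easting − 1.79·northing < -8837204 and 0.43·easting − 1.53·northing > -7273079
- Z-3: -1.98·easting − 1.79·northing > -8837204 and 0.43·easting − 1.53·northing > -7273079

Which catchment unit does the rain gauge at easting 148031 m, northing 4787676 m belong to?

-1.98·148031 − 1.79·4787676 = -8863041.420, which is < -8837204
0.43·148031 − 1.53·4787676 = -7261490.950, which is > -7273079
This sign pattern matches Z-16.

Z-16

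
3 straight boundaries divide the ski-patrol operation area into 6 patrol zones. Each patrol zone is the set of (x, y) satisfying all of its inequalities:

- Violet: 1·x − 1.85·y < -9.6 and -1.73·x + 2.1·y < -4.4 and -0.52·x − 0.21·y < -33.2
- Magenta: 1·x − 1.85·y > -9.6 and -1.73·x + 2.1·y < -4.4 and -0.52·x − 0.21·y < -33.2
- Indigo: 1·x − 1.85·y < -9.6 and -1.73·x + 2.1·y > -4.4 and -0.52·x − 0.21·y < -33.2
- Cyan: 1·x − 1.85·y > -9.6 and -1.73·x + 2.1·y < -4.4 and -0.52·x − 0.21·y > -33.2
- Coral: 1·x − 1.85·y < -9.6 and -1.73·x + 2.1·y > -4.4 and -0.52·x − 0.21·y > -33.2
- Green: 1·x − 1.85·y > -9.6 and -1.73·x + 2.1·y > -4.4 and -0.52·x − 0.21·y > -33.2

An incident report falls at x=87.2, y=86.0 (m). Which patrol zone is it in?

Indigo

1·87.2 − 1.85·86.0 = -71.900, which is < -9.6
-1.73·87.2 + 2.1·86.0 = 29.744, which is > -4.4
-0.52·87.2 − 0.21·86.0 = -63.404, which is < -33.2
This sign pattern matches Indigo.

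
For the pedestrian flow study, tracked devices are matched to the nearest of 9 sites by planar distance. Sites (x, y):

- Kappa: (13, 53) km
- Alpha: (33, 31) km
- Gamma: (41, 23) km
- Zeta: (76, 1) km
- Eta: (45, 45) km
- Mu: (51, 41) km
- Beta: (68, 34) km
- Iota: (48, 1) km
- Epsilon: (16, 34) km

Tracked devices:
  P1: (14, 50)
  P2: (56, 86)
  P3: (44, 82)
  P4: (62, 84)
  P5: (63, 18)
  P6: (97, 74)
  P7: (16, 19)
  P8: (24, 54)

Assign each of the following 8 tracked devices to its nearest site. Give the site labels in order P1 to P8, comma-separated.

Kappa, Eta, Eta, Eta, Beta, Beta, Epsilon, Kappa

P1 → Kappa (d²=10.00)
P2 → Eta (d²=1802.00)
P3 → Eta (d²=1370.00)
P4 → Eta (d²=1810.00)
P5 → Beta (d²=281.00)
P6 → Beta (d²=2441.00)
P7 → Epsilon (d²=225.00)
P8 → Kappa (d²=122.00)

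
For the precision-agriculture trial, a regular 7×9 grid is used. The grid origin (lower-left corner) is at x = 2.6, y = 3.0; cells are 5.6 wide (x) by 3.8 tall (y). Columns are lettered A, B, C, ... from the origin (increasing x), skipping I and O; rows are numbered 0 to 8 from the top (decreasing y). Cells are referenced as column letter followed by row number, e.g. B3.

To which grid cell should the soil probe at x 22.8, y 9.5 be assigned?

D7

Column index: ⌊(22.8 − 2.6) / 5.6⌋ = ⌊3.607⌋ = 3 → column D
Row offset from origin: ⌊(9.5 − 3.0) / 3.8⌋ = ⌊1.711⌋ = 1 → row 7 (counted from top)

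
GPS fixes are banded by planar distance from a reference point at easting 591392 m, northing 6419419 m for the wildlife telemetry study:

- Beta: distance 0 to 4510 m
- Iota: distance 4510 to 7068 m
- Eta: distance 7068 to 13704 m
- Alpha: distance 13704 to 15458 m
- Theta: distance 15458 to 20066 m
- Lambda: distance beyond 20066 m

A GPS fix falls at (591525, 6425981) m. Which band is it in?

Distance = √((591525−591392)² + (6425981−6419419)²) = √(17689.000 + 43059844.000) = 6563.348 m.
4510 ≤ 6563.348 < 7068 → Iota.

Iota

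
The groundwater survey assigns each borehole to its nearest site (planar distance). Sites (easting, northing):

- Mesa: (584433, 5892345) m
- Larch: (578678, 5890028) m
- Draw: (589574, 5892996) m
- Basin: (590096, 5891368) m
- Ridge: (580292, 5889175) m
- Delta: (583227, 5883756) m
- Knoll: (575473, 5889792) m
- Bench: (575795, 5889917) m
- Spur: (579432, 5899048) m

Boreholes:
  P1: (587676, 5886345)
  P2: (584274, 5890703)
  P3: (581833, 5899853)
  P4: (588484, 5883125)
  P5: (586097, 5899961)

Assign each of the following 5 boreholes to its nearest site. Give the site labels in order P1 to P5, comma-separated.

P1 → Delta (d²=26496522.00)
P2 → Mesa (d²=2721445.00)
P3 → Spur (d²=6412826.00)
P4 → Delta (d²=28034210.00)
P5 → Spur (d²=45255794.00)

Delta, Mesa, Spur, Delta, Spur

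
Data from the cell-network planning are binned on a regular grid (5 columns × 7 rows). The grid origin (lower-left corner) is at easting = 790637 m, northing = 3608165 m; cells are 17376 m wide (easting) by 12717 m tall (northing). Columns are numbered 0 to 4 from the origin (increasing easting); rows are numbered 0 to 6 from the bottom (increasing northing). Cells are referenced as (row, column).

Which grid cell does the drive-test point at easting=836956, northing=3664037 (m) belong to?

Column index: ⌊(836956 − 790637) / 17376⌋ = ⌊2.666⌋ = 2
Row offset from origin: ⌊(3664037 − 3608165) / 12717⌋ = ⌊4.393⌋ = 4 → row 4

(4, 2)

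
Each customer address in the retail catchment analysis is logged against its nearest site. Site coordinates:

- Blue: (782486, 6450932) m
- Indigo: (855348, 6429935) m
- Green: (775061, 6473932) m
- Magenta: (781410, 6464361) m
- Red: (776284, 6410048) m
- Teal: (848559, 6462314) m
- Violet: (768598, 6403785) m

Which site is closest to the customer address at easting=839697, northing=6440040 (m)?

Squared distances to each site:
Blue: 3391734185.000; Indigo: 347064826.000; Green: 5326480160.000; Magenta: 3988885410.000; Red: 4920728633.000; Teal: 574666120.000; Violet: 6369492826.000.
Minimum at Indigo.

Indigo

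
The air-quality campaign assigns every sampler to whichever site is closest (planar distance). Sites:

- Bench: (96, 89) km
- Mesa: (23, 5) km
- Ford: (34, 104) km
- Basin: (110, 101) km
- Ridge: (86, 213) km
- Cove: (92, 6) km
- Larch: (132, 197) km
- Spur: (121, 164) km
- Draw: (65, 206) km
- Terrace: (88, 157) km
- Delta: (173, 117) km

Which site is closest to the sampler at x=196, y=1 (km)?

Squared distances to each site:
Bench: 17744.000; Mesa: 29945.000; Ford: 36853.000; Basin: 17396.000; Ridge: 57044.000; Cove: 10841.000; Larch: 42512.000; Spur: 32194.000; Draw: 59186.000; Terrace: 36000.000; Delta: 13985.000.
Minimum at Cove.

Cove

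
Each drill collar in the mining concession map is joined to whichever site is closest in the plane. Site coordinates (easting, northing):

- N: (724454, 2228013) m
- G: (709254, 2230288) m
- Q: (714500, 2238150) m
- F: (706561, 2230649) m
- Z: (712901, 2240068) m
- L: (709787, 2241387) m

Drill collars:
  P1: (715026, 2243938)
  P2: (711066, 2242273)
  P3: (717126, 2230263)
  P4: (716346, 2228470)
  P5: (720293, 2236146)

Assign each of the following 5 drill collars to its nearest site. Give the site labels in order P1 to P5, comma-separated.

Z, L, N, G, Q

P1 → Z (d²=19492525.00)
P2 → L (d²=2420837.00)
P3 → N (d²=58762084.00)
P4 → G (d²=53601588.00)
P5 → Q (d²=37574865.00)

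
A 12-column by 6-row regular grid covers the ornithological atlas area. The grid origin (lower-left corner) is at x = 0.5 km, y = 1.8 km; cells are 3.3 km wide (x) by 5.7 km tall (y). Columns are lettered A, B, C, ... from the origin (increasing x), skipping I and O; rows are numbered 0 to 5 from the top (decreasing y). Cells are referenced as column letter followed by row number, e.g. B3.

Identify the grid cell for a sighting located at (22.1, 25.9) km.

Column index: ⌊(22.1 − 0.5) / 3.3⌋ = ⌊6.545⌋ = 6 → column G
Row offset from origin: ⌊(25.9 − 1.8) / 5.7⌋ = ⌊4.228⌋ = 4 → row 1 (counted from top)

G1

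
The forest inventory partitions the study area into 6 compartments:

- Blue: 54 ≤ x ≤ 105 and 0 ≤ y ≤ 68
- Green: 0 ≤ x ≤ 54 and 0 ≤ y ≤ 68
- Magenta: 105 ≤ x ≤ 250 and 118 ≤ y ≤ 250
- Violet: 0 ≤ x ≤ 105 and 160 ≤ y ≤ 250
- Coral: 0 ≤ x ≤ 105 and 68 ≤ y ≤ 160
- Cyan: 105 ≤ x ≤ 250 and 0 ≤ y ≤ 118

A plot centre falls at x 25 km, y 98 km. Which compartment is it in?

Coral

The point has x = 25 and y = 98.
Only Coral satisfies 0 ≤ x ≤ 105 and 68 ≤ y ≤ 160.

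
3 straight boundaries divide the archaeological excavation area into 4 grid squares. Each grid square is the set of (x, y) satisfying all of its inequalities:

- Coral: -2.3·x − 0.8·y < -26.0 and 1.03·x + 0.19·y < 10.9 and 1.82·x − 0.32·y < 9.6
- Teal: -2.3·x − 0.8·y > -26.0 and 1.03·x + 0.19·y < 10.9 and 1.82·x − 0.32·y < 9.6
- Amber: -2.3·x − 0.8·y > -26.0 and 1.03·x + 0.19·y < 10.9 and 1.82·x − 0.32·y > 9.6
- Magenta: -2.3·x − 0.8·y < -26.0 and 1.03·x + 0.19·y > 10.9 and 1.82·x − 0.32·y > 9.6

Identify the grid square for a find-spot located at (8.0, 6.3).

Amber

-2.3·8.0 − 0.8·6.3 = -23.440, which is > -26.0
1.03·8.0 + 0.19·6.3 = 9.437, which is < 10.9
1.82·8.0 − 0.32·6.3 = 12.544, which is > 9.6
This sign pattern matches Amber.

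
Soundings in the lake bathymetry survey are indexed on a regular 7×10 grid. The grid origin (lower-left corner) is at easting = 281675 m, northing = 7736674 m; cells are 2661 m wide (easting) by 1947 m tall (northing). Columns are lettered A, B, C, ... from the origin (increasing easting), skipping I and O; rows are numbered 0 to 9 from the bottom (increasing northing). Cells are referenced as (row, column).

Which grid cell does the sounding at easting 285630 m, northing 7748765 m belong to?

(6, B)

Column index: ⌊(285630 − 281675) / 2661⌋ = ⌊1.486⌋ = 1 → column B
Row offset from origin: ⌊(7748765 − 7736674) / 1947⌋ = ⌊6.210⌋ = 6 → row 6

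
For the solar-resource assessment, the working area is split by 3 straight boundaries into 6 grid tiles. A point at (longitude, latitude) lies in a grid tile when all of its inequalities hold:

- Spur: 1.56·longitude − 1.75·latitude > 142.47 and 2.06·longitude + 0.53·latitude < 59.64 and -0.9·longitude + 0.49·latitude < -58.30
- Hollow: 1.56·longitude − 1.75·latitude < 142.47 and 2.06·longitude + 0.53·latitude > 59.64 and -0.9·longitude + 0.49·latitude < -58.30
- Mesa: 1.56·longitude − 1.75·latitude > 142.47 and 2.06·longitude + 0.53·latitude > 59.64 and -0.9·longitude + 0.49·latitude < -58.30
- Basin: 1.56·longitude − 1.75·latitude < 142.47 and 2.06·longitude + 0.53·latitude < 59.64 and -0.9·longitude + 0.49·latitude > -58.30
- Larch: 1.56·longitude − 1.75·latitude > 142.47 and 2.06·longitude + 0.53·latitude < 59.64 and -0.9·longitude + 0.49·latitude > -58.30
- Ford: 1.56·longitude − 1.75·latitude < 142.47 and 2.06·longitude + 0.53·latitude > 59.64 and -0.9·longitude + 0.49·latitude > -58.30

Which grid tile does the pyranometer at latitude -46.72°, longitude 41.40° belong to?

1.56·41.40 − 1.75·-46.72 = 146.344, which is > 142.47
2.06·41.40 + 0.53·-46.72 = 60.522, which is > 59.64
-0.9·41.40 + 0.49·-46.72 = -60.153, which is < -58.30
This sign pattern matches Mesa.

Mesa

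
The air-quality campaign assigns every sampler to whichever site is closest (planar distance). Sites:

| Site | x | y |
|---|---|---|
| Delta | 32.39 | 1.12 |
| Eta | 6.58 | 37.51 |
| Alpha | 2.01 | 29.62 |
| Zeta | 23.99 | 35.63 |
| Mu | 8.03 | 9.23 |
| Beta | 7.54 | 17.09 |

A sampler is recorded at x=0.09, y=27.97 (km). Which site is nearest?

Alpha

Squared distances to each site:
Delta: 1764.212; Eta: 133.132; Alpha: 6.409; Zeta: 629.886; Mu: 414.231; Beta: 173.877.
Minimum at Alpha.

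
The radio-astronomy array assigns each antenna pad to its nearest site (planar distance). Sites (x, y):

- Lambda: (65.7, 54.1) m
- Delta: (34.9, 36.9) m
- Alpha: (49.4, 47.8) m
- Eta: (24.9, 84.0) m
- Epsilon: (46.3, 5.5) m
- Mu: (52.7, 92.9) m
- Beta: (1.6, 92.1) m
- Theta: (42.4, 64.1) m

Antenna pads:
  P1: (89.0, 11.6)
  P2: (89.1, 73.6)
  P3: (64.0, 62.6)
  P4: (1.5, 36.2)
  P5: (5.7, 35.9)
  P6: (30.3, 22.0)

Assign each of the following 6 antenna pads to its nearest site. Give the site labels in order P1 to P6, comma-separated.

Epsilon, Lambda, Lambda, Delta, Delta, Delta

P1 → Epsilon (d²=1860.50)
P2 → Lambda (d²=927.81)
P3 → Lambda (d²=75.14)
P4 → Delta (d²=1116.05)
P5 → Delta (d²=853.64)
P6 → Delta (d²=243.17)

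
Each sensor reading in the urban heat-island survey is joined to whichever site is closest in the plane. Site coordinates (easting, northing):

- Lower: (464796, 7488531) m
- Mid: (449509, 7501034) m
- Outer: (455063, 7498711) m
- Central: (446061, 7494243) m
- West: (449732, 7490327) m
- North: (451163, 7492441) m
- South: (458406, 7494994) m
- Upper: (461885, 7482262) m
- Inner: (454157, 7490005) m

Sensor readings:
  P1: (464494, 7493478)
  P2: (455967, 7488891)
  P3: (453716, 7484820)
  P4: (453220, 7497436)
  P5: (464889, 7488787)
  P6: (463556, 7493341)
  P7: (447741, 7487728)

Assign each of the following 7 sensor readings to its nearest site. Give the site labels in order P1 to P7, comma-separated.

Lower, Inner, Inner, Outer, Lower, Lower, West

P1 → Lower (d²=24564013.00)
P2 → Inner (d²=4517096.00)
P3 → Inner (d²=27078706.00)
P4 → Outer (d²=5022274.00)
P5 → Lower (d²=74185.00)
P6 → Lower (d²=24673700.00)
P7 → West (d²=10718882.00)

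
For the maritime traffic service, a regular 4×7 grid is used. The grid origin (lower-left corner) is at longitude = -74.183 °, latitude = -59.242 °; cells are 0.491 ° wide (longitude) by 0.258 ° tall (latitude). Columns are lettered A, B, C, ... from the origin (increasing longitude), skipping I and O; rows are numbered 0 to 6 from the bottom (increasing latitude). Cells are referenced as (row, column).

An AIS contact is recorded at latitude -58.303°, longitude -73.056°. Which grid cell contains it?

Column index: ⌊(-73.056 − -74.183) / 0.491⌋ = ⌊2.295⌋ = 2 → column C
Row offset from origin: ⌊(-58.303 − -59.242) / 0.258⌋ = ⌊3.640⌋ = 3 → row 3

(3, C)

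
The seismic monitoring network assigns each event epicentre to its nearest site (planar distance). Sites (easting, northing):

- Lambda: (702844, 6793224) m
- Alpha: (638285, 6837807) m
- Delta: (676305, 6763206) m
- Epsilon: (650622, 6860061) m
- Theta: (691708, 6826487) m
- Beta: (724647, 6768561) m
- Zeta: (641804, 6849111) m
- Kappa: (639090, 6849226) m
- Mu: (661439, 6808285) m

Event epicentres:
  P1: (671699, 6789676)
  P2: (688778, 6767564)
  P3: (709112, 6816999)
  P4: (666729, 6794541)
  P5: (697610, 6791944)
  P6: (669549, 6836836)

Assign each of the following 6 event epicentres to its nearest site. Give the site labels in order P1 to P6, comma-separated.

P1 → Mu (d²=451562481.00)
P2 → Delta (d²=174567893.00)
P3 → Theta (d²=392921360.00)
P4 → Mu (d²=216881636.00)
P5 → Lambda (d²=29033156.00)
P6 → Theta (d²=598123082.00)

Mu, Delta, Theta, Mu, Lambda, Theta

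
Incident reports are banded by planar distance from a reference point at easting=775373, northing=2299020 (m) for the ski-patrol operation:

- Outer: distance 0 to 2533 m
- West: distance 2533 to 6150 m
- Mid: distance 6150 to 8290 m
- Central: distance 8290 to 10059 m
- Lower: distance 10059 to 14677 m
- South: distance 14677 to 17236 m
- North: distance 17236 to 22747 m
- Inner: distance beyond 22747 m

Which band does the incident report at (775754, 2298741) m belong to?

Outer

Distance = √((775754−775373)² + (2298741−2299020)²) = √(145161.000 + 77841.000) = 472.231 m.
0 ≤ 472.231 < 2533 → Outer.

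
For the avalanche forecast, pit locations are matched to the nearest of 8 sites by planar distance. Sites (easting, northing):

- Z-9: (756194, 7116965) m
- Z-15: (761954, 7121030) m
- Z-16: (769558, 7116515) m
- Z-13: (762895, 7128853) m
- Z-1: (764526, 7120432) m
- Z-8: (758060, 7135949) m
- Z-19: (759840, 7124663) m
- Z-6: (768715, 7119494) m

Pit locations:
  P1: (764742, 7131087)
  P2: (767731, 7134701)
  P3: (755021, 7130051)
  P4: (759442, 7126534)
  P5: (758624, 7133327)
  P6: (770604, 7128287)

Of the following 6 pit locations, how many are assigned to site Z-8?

2

P1 → Z-13
P2 → Z-13
P3 → Z-8
P4 → Z-19
P5 → Z-8
P6 → Z-13
2 of the 6 go to Z-8.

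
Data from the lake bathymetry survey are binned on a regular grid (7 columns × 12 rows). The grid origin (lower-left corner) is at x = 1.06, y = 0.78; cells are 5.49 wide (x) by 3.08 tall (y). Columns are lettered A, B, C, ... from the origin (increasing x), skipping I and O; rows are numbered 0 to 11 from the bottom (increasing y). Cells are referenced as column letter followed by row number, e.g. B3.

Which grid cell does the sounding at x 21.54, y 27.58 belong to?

Column index: ⌊(21.54 − 1.06) / 5.49⌋ = ⌊3.730⌋ = 3 → column D
Row offset from origin: ⌊(27.58 − 0.78) / 3.08⌋ = ⌊8.701⌋ = 8 → row 8

D8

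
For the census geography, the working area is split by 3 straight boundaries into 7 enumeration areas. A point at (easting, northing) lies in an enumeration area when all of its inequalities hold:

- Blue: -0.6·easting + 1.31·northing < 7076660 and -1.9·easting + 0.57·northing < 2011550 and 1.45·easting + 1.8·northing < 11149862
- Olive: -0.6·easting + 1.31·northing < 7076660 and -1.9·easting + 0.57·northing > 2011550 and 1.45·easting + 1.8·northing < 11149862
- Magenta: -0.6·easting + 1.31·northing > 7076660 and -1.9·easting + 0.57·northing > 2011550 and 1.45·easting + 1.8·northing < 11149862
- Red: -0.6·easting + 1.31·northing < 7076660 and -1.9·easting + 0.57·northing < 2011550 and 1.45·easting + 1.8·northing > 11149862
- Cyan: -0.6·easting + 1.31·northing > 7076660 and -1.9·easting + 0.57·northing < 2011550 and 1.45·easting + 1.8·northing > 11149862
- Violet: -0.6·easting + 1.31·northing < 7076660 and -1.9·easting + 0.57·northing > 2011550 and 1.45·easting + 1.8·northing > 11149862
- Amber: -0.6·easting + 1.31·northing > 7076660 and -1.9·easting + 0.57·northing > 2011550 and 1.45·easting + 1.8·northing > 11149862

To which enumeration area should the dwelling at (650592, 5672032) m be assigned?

Red

-0.6·650592 + 1.31·5672032 = 7040006.720, which is < 7076660
-1.9·650592 + 0.57·5672032 = 1996933.440, which is < 2011550
1.45·650592 + 1.8·5672032 = 11153016.000, which is > 11149862
This sign pattern matches Red.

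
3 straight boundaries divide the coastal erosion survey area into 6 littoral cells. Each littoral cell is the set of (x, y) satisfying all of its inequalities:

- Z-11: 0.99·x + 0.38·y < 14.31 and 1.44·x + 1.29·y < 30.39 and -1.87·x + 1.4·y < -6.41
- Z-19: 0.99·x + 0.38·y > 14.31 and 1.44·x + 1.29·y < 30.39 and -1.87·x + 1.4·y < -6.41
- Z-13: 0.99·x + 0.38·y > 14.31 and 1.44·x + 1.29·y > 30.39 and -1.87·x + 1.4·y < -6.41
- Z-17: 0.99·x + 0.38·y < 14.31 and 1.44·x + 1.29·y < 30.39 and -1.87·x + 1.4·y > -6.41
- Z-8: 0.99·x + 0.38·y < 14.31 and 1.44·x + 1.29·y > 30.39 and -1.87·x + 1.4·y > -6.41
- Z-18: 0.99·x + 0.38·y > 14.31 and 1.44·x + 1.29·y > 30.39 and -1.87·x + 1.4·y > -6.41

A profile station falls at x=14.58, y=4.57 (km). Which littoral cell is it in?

0.99·14.58 + 0.38·4.57 = 16.171, which is > 14.31
1.44·14.58 + 1.29·4.57 = 26.891, which is < 30.39
-1.87·14.58 + 1.4·4.57 = -20.867, which is < -6.41
This sign pattern matches Z-19.

Z-19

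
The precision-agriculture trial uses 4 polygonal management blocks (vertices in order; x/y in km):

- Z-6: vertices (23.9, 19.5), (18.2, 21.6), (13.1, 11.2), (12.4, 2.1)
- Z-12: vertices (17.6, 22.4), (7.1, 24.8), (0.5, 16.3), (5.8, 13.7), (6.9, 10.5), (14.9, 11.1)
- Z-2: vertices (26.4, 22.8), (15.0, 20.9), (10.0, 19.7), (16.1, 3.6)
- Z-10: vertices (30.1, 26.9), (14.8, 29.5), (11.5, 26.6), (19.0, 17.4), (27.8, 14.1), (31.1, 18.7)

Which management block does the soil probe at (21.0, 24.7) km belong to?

Z-10

Cast a ray rightward from (21.0, 24.7). For each polygon, the edges (by vertex number in listed order) whose endpoints lie on opposite sides of y = 24.7, where each meets that height, and whether that is right or left of the point:
Z-6: no edge straddles that height → 0 crossings.
Z-12: 1–2 at x≈7.54 (left), 2–3 at x≈7.02 (left) → 0 crossings.
Z-2: no edge straddles that height → 0 crossings.
Z-10: 3–4 at x≈13.05 (left), 6–1 at x≈30.37 (right) → 1 crossing.
Only Z-10 has an odd count, so the point is inside Z-10.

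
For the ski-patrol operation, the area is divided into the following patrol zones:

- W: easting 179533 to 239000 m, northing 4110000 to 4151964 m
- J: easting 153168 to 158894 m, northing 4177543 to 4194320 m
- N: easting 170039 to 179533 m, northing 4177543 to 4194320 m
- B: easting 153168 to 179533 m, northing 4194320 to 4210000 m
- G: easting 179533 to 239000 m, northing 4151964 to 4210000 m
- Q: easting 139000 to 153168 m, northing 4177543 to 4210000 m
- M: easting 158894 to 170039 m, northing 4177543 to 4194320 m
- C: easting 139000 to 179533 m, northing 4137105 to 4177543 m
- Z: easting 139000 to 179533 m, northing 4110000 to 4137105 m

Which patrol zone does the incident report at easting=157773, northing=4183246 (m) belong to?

J

The point has easting = 157773 and northing = 4183246.
Only J satisfies 153168 ≤ easting ≤ 158894 and 4177543 ≤ northing ≤ 4194320.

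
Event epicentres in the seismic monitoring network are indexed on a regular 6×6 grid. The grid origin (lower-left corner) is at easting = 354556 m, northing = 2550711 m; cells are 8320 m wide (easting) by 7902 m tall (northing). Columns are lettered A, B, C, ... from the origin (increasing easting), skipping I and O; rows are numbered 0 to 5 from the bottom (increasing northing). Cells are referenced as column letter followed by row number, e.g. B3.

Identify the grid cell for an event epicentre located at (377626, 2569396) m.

Column index: ⌊(377626 − 354556) / 8320⌋ = ⌊2.773⌋ = 2 → column C
Row offset from origin: ⌊(2569396 − 2550711) / 7902⌋ = ⌊2.365⌋ = 2 → row 2

C2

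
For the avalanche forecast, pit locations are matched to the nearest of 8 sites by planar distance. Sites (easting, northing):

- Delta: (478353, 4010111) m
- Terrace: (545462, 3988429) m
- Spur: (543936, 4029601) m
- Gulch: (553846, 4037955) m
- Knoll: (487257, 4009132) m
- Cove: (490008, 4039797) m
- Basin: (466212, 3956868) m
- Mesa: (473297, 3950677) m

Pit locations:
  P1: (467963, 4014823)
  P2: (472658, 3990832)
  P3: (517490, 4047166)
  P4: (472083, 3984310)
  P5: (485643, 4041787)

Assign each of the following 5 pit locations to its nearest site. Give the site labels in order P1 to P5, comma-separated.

P1 → Delta (d²=130155044.00)
P2 → Delta (d²=404112866.00)
P3 → Cove (d²=809562485.00)
P4 → Delta (d²=705004501.00)
P5 → Cove (d²=23013325.00)

Delta, Delta, Cove, Delta, Cove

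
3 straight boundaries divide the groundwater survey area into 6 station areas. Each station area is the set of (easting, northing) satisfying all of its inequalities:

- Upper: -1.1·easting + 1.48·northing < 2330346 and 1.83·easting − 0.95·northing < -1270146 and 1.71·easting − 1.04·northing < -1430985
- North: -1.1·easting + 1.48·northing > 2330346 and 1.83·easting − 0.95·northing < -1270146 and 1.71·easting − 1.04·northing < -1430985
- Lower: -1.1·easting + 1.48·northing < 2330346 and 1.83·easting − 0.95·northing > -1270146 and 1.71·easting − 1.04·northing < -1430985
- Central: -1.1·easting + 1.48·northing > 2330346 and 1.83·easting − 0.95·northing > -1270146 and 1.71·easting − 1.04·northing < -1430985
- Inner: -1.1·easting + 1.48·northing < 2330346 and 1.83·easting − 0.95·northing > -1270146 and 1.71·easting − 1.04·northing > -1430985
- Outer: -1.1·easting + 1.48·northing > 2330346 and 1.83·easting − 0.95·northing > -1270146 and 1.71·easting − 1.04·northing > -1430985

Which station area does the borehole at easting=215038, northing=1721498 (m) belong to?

-1.1·215038 + 1.48·1721498 = 2311275.240, which is < 2330346
1.83·215038 − 0.95·1721498 = -1241903.560, which is > -1270146
1.71·215038 − 1.04·1721498 = -1422642.940, which is > -1430985
This sign pattern matches Inner.

Inner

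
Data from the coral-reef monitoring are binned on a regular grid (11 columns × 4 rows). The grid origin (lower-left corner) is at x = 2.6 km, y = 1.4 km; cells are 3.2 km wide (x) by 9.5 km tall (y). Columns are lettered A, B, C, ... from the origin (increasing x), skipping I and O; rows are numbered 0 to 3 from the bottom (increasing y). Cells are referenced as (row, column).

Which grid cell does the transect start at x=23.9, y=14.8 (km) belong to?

(1, G)

Column index: ⌊(23.9 − 2.6) / 3.2⌋ = ⌊6.656⌋ = 6 → column G
Row offset from origin: ⌊(14.8 − 1.4) / 9.5⌋ = ⌊1.411⌋ = 1 → row 1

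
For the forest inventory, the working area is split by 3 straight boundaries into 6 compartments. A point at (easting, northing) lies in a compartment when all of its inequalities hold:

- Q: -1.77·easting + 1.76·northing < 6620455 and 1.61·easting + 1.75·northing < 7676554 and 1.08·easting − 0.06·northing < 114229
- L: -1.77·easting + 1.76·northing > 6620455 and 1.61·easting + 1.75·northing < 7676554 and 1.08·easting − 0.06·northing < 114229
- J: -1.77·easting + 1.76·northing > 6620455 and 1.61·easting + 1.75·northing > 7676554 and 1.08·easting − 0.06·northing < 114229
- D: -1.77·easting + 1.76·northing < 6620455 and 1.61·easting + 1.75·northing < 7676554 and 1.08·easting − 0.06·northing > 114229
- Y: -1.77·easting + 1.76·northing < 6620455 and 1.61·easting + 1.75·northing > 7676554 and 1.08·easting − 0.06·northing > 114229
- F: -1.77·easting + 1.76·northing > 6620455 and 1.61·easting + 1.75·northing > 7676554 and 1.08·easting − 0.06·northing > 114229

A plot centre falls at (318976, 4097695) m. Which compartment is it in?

-1.77·318976 + 1.76·4097695 = 6647355.680, which is > 6620455
1.61·318976 + 1.75·4097695 = 7684517.610, which is > 7676554
1.08·318976 − 0.06·4097695 = 98632.380, which is < 114229
This sign pattern matches J.

J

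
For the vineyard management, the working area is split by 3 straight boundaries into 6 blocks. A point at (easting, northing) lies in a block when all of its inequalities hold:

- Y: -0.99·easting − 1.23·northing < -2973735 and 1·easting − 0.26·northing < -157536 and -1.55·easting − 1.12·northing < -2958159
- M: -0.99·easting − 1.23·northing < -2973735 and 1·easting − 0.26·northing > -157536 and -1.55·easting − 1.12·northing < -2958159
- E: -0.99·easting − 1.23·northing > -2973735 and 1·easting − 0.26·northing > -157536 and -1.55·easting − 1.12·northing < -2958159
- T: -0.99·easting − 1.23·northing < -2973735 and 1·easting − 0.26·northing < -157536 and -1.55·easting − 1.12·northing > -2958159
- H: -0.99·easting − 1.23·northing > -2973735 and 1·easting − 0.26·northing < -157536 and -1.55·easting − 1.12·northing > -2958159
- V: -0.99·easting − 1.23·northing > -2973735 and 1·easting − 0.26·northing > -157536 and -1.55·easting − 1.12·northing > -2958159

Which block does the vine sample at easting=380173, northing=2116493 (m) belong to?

Y

-0.99·380173 − 1.23·2116493 = -2979657.660, which is < -2973735
1·380173 − 0.26·2116493 = -170115.180, which is < -157536
-1.55·380173 − 1.12·2116493 = -2959740.310, which is < -2958159
This sign pattern matches Y.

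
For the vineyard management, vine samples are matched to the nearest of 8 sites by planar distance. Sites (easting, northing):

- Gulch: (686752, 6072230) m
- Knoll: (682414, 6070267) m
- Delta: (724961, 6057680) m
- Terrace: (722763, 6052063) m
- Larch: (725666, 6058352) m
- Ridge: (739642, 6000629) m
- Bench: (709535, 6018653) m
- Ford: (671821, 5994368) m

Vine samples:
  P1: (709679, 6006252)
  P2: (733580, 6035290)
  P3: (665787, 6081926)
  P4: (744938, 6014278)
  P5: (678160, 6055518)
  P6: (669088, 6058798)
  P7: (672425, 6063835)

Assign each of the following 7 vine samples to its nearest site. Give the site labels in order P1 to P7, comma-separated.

Bench, Terrace, Knoll, Ridge, Knoll, Knoll, Knoll

P1 → Bench (d²=153805537.00)
P2 → Terrace (d²=398341018.00)
P3 → Knoll (d²=412389410.00)
P4 → Ridge (d²=214342817.00)
P5 → Knoll (d²=235629517.00)
P6 → Knoll (d²=309120237.00)
P7 → Knoll (d²=141150745.00)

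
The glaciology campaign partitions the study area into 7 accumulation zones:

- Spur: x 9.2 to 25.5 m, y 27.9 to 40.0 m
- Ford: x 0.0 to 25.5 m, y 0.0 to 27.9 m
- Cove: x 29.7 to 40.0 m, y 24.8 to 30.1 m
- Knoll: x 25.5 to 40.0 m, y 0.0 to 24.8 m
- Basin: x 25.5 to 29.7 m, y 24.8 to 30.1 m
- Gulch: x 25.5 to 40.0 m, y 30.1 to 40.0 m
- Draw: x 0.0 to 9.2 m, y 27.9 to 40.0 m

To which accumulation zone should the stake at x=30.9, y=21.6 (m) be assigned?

Knoll

The point has x = 30.9 and y = 21.6.
Only Knoll satisfies 25.5 ≤ x ≤ 40.0 and 0.0 ≤ y ≤ 24.8.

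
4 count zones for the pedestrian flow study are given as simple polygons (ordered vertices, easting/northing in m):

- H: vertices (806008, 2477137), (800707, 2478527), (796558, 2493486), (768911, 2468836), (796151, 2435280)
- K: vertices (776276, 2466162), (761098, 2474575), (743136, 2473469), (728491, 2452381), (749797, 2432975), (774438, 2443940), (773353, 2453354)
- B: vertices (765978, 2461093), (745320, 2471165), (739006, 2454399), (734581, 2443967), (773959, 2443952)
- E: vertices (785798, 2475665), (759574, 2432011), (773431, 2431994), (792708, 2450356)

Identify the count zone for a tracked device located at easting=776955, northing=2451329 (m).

E

Cast a ray rightward from (776955, 2451329). For each polygon, the edges (by vertex number in listed order) whose endpoints lie on opposite sides of northing = 2451329, where each meets that height, and whether that is right or left of the point:
H: 4–5 at easting≈783122.8 (right), 5–1 at easting≈799930.4 (right) → 2 crossings.
K: 4–5 at easting≈729646.0 (left), 6–7 at easting≈773586.4 (left) → 0 crossings.
B: 3–4 at easting≈737703.8 (left), 5–1 at easting≈770524.2 (left) → 0 crossings.
E: 1–2 at easting≈771178.8 (left), 4–1 at easting≈792442.3 (right) → 1 crossing.
Only E has an odd count, so the point is inside E.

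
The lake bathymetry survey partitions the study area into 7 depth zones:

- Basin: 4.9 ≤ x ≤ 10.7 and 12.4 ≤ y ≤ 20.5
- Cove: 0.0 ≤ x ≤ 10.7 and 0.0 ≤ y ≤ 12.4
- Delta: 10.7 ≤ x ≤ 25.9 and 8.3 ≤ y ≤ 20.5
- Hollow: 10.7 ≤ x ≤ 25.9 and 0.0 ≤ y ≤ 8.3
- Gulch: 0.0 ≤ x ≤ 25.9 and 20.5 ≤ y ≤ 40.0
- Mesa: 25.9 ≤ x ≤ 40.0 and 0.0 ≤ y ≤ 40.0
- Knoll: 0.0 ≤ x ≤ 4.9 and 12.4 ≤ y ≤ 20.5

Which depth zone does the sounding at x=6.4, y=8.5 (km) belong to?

The point has x = 6.4 and y = 8.5.
Only Cove satisfies 0.0 ≤ x ≤ 10.7 and 0.0 ≤ y ≤ 12.4.

Cove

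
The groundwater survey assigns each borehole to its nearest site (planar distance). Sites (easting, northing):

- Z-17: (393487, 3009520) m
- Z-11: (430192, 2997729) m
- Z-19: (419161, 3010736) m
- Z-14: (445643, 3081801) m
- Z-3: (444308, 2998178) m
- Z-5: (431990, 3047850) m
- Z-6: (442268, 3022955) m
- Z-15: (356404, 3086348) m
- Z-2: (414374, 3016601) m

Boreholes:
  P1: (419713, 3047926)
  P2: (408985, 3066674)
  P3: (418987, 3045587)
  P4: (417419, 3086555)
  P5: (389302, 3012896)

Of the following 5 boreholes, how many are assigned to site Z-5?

P1 → Z-5
P2 → Z-5
P3 → Z-5
P4 → Z-14
P5 → Z-17
3 of the 5 go to Z-5.

3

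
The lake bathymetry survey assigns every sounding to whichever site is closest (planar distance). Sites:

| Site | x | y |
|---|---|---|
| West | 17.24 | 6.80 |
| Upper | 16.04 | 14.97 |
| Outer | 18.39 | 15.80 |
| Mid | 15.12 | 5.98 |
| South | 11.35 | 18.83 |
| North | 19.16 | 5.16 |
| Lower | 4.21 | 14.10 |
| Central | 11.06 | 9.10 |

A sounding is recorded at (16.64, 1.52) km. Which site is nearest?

North

Squared distances to each site:
West: 28.238; Upper: 181.263; Outer: 206.981; Mid: 22.202; South: 327.620; North: 19.600; Lower: 312.761; Central: 88.593.
Minimum at North.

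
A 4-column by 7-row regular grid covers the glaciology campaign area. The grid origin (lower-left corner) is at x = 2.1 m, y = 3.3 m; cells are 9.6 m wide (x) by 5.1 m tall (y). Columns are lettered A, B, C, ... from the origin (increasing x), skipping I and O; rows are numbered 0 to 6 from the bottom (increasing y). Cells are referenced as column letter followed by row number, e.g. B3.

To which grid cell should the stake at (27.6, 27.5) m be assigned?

C4

Column index: ⌊(27.6 − 2.1) / 9.6⌋ = ⌊2.656⌋ = 2 → column C
Row offset from origin: ⌊(27.5 − 3.3) / 5.1⌋ = ⌊4.745⌋ = 4 → row 4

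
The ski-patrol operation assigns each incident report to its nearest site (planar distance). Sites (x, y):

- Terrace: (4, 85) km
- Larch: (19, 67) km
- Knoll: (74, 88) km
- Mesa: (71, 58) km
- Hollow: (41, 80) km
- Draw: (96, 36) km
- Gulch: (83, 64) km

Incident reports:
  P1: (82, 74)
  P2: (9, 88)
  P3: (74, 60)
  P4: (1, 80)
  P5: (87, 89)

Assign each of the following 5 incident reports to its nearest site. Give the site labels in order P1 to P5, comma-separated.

Gulch, Terrace, Mesa, Terrace, Knoll

P1 → Gulch (d²=101.00)
P2 → Terrace (d²=34.00)
P3 → Mesa (d²=13.00)
P4 → Terrace (d²=34.00)
P5 → Knoll (d²=170.00)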